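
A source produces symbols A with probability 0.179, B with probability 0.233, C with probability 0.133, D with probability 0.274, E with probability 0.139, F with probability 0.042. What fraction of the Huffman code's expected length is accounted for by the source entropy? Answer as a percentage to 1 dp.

97.3%

Entropy H = −Σ p log₂ p ≈ 2.4206 bits.
Huffman merges: 21/500+133/1000→7/40; 139/1000+7/40→157/500; 179/1000+233/1000→103/250; 137/500+157/500→147/250; 103/250+147/250→1. L = 2489/1000 ≈ 2.4890.
Efficiency = H/L = 2.4206/2.4890 = 97.3%.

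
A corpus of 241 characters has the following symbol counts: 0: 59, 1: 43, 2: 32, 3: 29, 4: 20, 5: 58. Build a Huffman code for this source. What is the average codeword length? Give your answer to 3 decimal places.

Probabilities are the counts divided by 241.
Repeatedly combine the two least-probable nodes; the expected code length is the sum of the merged weights.
merge 20/241 + 29/241 → 49/241
merge 32/241 + 43/241 → 75/241
merge 49/241 + 58/241 → 107/241
merge 59/241 + 75/241 → 134/241
merge 107/241 + 134/241 → 1
L = 49/241 + 75/241 + 107/241 + 134/241 + 1 = 606/241 ≈ 2.515 bits/symbol.

2.515 bits/symbol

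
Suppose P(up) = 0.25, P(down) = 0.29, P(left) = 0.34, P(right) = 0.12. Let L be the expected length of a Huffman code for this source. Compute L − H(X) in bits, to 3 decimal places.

0.086 bits

Entropy H = −Σ p log₂ p ≈ 1.9141 bits.
Huffman merges: 3/25+1/4→37/100; 29/100+17/50→63/100; 37/100+63/100→1. L = 2 ≈ 2.0000.
L − H = 2.0000 − 1.9141 = 0.086 bits.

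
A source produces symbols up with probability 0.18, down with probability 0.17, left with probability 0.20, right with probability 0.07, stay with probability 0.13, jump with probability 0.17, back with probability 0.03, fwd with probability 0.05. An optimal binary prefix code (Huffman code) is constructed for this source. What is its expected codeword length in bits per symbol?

Repeatedly combine the two least-probable nodes; the expected code length is the sum of the merged weights.
merge 3/100 + 1/20 → 2/25
merge 7/100 + 2/25 → 3/20
merge 13/100 + 3/20 → 7/25
merge 17/100 + 17/100 → 17/50
merge 9/50 + 1/5 → 19/50
merge 7/25 + 17/50 → 31/50
merge 19/50 + 31/50 → 1
L = 2/25 + 3/20 + 7/25 + 17/50 + 19/50 + 31/50 + 1 = 57/20 = 2.85 bits/symbol.

2.85 bits/symbol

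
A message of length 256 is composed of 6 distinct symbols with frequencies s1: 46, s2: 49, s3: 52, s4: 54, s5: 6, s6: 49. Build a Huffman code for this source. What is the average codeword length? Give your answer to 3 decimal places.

2.586 bits/symbol

Probabilities are the counts divided by 256.
Repeatedly combine the two least-probable nodes; the expected code length is the sum of the merged weights.
merge 3/128 + 23/128 → 13/64
merge 49/256 + 49/256 → 49/128
merge 13/64 + 13/64 → 13/32
merge 27/128 + 49/128 → 19/32
merge 13/32 + 19/32 → 1
L = 13/64 + 49/128 + 13/32 + 19/32 + 1 = 331/128 ≈ 2.586 bits/symbol.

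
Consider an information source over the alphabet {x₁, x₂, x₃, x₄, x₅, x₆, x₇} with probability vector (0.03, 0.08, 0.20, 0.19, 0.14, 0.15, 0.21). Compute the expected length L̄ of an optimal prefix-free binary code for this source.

2.7 bits/symbol

Repeatedly combine the two least-probable nodes; the expected code length is the sum of the merged weights.
merge 3/100 + 2/25 → 11/100
merge 11/100 + 7/50 → 1/4
merge 3/20 + 19/100 → 17/50
merge 1/5 + 21/100 → 41/100
merge 1/4 + 17/50 → 59/100
merge 41/100 + 59/100 → 1
L = 11/100 + 1/4 + 17/50 + 41/100 + 59/100 + 1 = 27/10 = 2.7 bits/symbol.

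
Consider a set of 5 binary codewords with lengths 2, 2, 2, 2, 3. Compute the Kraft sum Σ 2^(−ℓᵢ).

With common denominator 2^3 = 8: Σ 2^(−ℓᵢ) = 2/8 + 2/8 + 2/8 + 2/8 + 1/8 = 9/8 = 1.125.

1.125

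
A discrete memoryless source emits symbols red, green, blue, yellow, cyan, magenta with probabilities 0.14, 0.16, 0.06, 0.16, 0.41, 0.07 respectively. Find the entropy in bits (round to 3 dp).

2.283 bits

H = −Σ pᵢ log₂ pᵢ.
−0.14·log₂(0.14) = 0.3971
−0.16·log₂(0.16) = 0.4230
−0.06·log₂(0.06) = 0.2435
−0.16·log₂(0.16) = 0.4230
−0.41·log₂(0.41) = 0.5274
−0.07·log₂(0.07) = 0.2686
Sum ≈ 2.2826 → 2.283 bits.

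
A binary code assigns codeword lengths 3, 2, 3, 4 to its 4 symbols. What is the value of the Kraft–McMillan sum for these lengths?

With common denominator 2^4 = 16: Σ 2^(−ℓᵢ) = 2/16 + 4/16 + 2/16 + 1/16 = 9/16 = 0.5625.

0.5625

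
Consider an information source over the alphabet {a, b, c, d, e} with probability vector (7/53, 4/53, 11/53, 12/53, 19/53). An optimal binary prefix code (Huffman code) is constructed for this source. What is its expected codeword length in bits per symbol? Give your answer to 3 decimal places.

Repeatedly combine the two least-probable nodes; the expected code length is the sum of the merged weights.
merge 4/53 + 7/53 → 11/53
merge 11/53 + 11/53 → 22/53
merge 12/53 + 19/53 → 31/53
merge 22/53 + 31/53 → 1
L = 11/53 + 22/53 + 31/53 + 1 = 117/53 ≈ 2.208 bits/symbol.

2.208 bits/symbol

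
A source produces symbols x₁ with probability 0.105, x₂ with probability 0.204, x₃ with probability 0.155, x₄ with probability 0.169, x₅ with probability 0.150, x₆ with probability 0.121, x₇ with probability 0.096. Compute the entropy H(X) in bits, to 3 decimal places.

2.763 bits

H = −Σ pᵢ log₂ pᵢ.
−0.105·log₂(0.105) = 0.3414
−0.204·log₂(0.204) = 0.4678
−0.155·log₂(0.155) = 0.4169
−0.169·log₂(0.169) = 0.4335
−0.150·log₂(0.150) = 0.4105
−0.121·log₂(0.121) = 0.3687
−0.096·log₂(0.096) = 0.3246
Sum ≈ 2.7634 → 2.763 bits.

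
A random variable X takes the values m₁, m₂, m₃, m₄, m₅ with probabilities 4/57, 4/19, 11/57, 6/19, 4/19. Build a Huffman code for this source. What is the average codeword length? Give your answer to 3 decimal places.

Repeatedly combine the two least-probable nodes; the expected code length is the sum of the merged weights.
merge 4/57 + 11/57 → 5/19
merge 4/19 + 4/19 → 8/19
merge 5/19 + 6/19 → 11/19
merge 8/19 + 11/19 → 1
L = 5/19 + 8/19 + 11/19 + 1 = 43/19 ≈ 2.263 bits/symbol.

2.263 bits/symbol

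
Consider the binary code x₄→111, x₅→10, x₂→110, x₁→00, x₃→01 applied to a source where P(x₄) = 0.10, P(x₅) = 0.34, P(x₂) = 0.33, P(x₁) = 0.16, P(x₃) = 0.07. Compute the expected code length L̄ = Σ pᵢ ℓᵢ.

L̄ = Σ pᵢ·ℓᵢ = 0.10·3 + 0.34·2 + 0.33·3 + 0.16·2 + 0.07·2 = 2.43 bits/symbol.

2.43 bits/symbol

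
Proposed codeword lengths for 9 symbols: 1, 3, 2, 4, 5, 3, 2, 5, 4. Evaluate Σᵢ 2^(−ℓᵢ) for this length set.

1.4375

With common denominator 2^5 = 32: Σ 2^(−ℓᵢ) = 16/32 + 4/32 + 8/32 + 2/32 + 1/32 + 4/32 + 8/32 + 1/32 + 2/32 = 46/32 = 1.4375.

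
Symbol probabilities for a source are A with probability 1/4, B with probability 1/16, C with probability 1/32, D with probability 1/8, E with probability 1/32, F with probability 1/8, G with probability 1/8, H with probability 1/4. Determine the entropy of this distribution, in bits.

Each probability is a power of 1/2, so log₂(1/p) is an integer.
H = Σ p·log₂(1/p) = 1/4·2 + 1/16·4 + 1/32·5 + 1/8·3 + 1/32·5 + 1/8·3 + 1/8·3 + 1/4·2 = 2.6875 bits.

2.6875 bits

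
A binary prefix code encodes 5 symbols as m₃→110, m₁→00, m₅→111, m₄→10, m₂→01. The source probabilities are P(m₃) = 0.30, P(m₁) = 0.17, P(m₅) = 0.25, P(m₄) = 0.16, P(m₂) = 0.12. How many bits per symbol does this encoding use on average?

L̄ = Σ pᵢ·ℓᵢ = 0.30·3 + 0.17·2 + 0.25·3 + 0.16·2 + 0.12·2 = 2.55 bits/symbol.

2.55 bits/symbol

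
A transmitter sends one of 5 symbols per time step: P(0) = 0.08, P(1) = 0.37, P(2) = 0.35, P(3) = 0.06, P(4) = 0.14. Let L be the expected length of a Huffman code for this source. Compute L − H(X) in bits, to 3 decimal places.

0.057 bits

Entropy H = −Σ p log₂ p ≈ 1.9930 bits.
Huffman merges: 3/50+2/25→7/50; 7/50+7/50→7/25; 7/25+7/20→63/100; 37/100+63/100→1. L = 41/20 ≈ 2.0500.
L − H = 2.0500 − 1.9930 = 0.057 bits.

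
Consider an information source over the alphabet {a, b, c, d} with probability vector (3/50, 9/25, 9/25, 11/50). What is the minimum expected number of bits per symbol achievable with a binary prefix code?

Repeatedly combine the two least-probable nodes; the expected code length is the sum of the merged weights.
merge 3/50 + 11/50 → 7/25
merge 7/25 + 9/25 → 16/25
merge 9/25 + 16/25 → 1
L = 7/25 + 16/25 + 1 = 48/25 = 1.92 bits/symbol.

1.92 bits/symbol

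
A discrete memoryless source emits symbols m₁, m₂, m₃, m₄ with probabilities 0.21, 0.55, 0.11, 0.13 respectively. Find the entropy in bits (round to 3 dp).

1.680 bits

H = −Σ pᵢ log₂ pᵢ.
−0.21·log₂(0.21) = 0.4728
−0.55·log₂(0.55) = 0.4744
−0.11·log₂(0.11) = 0.3503
−0.13·log₂(0.13) = 0.3826
Sum ≈ 1.6801 → 1.680 bits.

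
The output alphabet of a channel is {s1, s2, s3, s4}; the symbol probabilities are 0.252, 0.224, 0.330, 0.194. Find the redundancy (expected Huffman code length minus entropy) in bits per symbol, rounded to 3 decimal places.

0.029 bits

Entropy H = −Σ p log₂ p ≈ 1.9714 bits.
Huffman merges: 97/500+28/125→209/500; 63/250+33/100→291/500; 209/500+291/500→1. L = 2 ≈ 2.0000.
L − H = 2.0000 − 1.9714 = 0.029 bits.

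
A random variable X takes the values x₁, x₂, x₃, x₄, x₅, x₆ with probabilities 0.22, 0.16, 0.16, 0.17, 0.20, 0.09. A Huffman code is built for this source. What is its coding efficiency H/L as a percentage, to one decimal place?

98.4%

Entropy H = −Σ p log₂ p ≈ 2.5382 bits.
Huffman merges: 9/100+4/25→1/4; 4/25+17/100→33/100; 1/5+11/50→21/50; 1/4+33/100→29/50; 21/50+29/50→1. L = 129/50 ≈ 2.5800.
Efficiency = H/L = 2.5382/2.5800 = 98.4%.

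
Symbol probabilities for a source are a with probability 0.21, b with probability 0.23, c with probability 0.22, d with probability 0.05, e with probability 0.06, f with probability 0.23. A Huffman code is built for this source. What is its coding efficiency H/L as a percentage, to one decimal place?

Entropy H = −Σ p log₂ p ≈ 2.3884 bits.
Huffman merges: 1/20+3/50→11/100; 11/100+21/100→8/25; 11/50+23/100→9/20; 23/100+8/25→11/20; 9/20+11/20→1. L = 243/100 ≈ 2.4300.
Efficiency = H/L = 2.3884/2.4300 = 98.3%.

98.3%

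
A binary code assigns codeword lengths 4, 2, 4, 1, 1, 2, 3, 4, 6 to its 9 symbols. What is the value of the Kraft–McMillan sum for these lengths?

1.828125

With common denominator 2^6 = 64: Σ 2^(−ℓᵢ) = 4/64 + 16/64 + 4/64 + 32/64 + 32/64 + 16/64 + 8/64 + 4/64 + 1/64 = 117/64 = 1.828125.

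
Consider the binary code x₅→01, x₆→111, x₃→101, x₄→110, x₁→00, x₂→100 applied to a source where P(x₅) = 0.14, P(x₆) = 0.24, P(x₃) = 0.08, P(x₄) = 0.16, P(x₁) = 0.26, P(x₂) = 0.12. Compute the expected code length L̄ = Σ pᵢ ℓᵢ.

2.6 bits/symbol

L̄ = Σ pᵢ·ℓᵢ = 0.14·2 + 0.24·3 + 0.08·3 + 0.16·3 + 0.26·2 + 0.12·3 = 2.6 bits/symbol.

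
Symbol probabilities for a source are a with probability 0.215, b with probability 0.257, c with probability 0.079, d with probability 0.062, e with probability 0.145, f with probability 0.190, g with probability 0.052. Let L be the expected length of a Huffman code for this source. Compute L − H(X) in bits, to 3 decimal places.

0.042 bits

Entropy H = −Σ p log₂ p ≈ 2.5995 bits.
Huffman merges: 13/250+31/500→57/500; 79/1000+57/500→193/1000; 29/200+19/100→67/200; 193/1000+43/200→51/125; 257/1000+67/200→74/125; 51/125+74/125→1. L = 1321/500 ≈ 2.6420.
L − H = 2.6420 − 2.5995 = 0.042 bits.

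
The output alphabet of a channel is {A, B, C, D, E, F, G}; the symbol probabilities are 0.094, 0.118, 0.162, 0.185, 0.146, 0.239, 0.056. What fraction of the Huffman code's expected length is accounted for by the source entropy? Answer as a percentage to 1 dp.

98.7%

Entropy H = −Σ p log₂ p ≈ 2.6919 bits.
Huffman merges: 7/125+47/500→3/20; 59/500+73/500→33/125; 3/20+81/500→39/125; 37/200+239/1000→53/125; 33/125+39/125→72/125; 53/125+72/125→1. L = 1363/500 ≈ 2.7260.
Efficiency = H/L = 2.6919/2.7260 = 98.7%.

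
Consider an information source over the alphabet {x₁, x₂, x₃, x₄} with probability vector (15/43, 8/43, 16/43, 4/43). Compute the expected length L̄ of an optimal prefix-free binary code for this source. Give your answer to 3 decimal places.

Repeatedly combine the two least-probable nodes; the expected code length is the sum of the merged weights.
merge 4/43 + 8/43 → 12/43
merge 12/43 + 15/43 → 27/43
merge 16/43 + 27/43 → 1
L = 12/43 + 27/43 + 1 = 82/43 ≈ 1.907 bits/symbol.

1.907 bits/symbol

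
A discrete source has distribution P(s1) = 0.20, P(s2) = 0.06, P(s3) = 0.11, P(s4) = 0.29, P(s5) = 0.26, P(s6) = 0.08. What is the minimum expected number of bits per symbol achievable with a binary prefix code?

2.39 bits/symbol

Repeatedly combine the two least-probable nodes; the expected code length is the sum of the merged weights.
merge 3/50 + 2/25 → 7/50
merge 11/100 + 7/50 → 1/4
merge 1/5 + 1/4 → 9/20
merge 13/50 + 29/100 → 11/20
merge 9/20 + 11/20 → 1
L = 7/50 + 1/4 + 9/20 + 11/20 + 1 = 239/100 = 2.39 bits/symbol.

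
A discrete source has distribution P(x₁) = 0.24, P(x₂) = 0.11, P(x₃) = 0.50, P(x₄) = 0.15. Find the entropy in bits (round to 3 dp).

1.755 bits

H = −Σ pᵢ log₂ pᵢ.
−0.24·log₂(0.24) = 0.4941
−0.11·log₂(0.11) = 0.3503
−0.50·log₂(0.50) = 0.5000
−0.15·log₂(0.15) = 0.4105
Sum ≈ 1.7550 → 1.755 bits.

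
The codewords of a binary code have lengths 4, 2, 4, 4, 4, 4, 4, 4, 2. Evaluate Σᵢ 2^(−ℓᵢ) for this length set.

0.9375

With common denominator 2^4 = 16: Σ 2^(−ℓᵢ) = 1/16 + 4/16 + 1/16 + 1/16 + 1/16 + 1/16 + 1/16 + 1/16 + 4/16 = 15/16 = 0.9375.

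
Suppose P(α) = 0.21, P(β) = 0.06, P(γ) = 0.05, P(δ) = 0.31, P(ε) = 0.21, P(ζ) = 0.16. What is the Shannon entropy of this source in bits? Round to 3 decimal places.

2.352 bits

H = −Σ pᵢ log₂ pᵢ.
−0.21·log₂(0.21) = 0.4728
−0.06·log₂(0.06) = 0.2435
−0.05·log₂(0.05) = 0.2161
−0.31·log₂(0.31) = 0.5238
−0.21·log₂(0.21) = 0.4728
−0.16·log₂(0.16) = 0.4230
Sum ≈ 2.3521 → 2.352 bits.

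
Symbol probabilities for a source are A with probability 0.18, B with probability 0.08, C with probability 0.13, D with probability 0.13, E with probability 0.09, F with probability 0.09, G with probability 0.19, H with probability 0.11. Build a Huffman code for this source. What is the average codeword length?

2.98 bits/symbol

Repeatedly combine the two least-probable nodes; the expected code length is the sum of the merged weights.
merge 2/25 + 9/100 → 17/100
merge 9/100 + 11/100 → 1/5
merge 13/100 + 13/100 → 13/50
merge 17/100 + 9/50 → 7/20
merge 19/100 + 1/5 → 39/100
merge 13/50 + 7/20 → 61/100
merge 39/100 + 61/100 → 1
L = 17/100 + 1/5 + 13/50 + 7/20 + 39/100 + 61/100 + 1 = 149/50 = 2.98 bits/symbol.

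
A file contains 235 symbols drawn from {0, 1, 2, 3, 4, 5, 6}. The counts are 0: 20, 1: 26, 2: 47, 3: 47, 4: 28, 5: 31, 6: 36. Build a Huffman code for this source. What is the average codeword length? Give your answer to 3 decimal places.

Probabilities are the counts divided by 235.
Repeatedly combine the two least-probable nodes; the expected code length is the sum of the merged weights.
merge 4/47 + 26/235 → 46/235
merge 28/235 + 31/235 → 59/235
merge 36/235 + 46/235 → 82/235
merge 1/5 + 1/5 → 2/5
merge 59/235 + 82/235 → 3/5
merge 2/5 + 3/5 → 1
L = 46/235 + 59/235 + 82/235 + 2/5 + 3/5 + 1 = 657/235 ≈ 2.796 bits/symbol.

2.796 bits/symbol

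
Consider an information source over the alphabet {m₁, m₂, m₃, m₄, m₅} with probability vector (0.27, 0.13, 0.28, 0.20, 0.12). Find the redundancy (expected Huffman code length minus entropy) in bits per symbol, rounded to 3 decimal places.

Entropy H = −Σ p log₂ p ≈ 2.2383 bits.
Huffman merges: 3/25+13/100→1/4; 1/5+1/4→9/20; 27/100+7/25→11/20; 9/20+11/20→1. L = 9/4 ≈ 2.2500.
L − H = 2.2500 − 2.2383 = 0.012 bits.

0.012 bits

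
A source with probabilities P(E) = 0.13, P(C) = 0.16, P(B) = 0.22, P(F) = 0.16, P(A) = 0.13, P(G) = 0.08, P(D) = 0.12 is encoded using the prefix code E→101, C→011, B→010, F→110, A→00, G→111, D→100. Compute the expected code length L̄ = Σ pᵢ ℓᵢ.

L̄ = Σ pᵢ·ℓᵢ = 0.13·3 + 0.16·3 + 0.22·3 + 0.16·3 + 0.13·2 + 0.08·3 + 0.12·3 = 2.87 bits/symbol.

2.87 bits/symbol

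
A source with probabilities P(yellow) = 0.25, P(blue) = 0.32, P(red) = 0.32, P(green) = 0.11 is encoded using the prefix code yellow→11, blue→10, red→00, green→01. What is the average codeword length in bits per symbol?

L̄ = Σ pᵢ·ℓᵢ = 0.25·2 + 0.32·2 + 0.32·2 + 0.11·2 = 2 bits/symbol.

2 bits/symbol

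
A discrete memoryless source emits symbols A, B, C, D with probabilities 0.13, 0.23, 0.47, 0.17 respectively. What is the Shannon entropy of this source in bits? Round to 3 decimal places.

H = −Σ pᵢ log₂ pᵢ.
−0.13·log₂(0.13) = 0.3826
−0.23·log₂(0.23) = 0.4877
−0.47·log₂(0.47) = 0.5120
−0.17·log₂(0.17) = 0.4346
Sum ≈ 1.8169 → 1.817 bits.

1.817 bits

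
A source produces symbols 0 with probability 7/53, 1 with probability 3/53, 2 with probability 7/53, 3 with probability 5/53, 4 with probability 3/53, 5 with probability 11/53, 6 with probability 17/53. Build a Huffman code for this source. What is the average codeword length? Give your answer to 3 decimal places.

Repeatedly combine the two least-probable nodes; the expected code length is the sum of the merged weights.
merge 3/53 + 3/53 → 6/53
merge 5/53 + 6/53 → 11/53
merge 7/53 + 7/53 → 14/53
merge 11/53 + 11/53 → 22/53
merge 14/53 + 17/53 → 31/53
merge 22/53 + 31/53 → 1
L = 6/53 + 11/53 + 14/53 + 22/53 + 31/53 + 1 = 137/53 ≈ 2.585 bits/symbol.

2.585 bits/symbol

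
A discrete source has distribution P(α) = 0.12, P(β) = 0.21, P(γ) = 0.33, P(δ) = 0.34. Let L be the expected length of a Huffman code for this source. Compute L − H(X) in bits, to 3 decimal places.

Entropy H = −Σ p log₂ p ≈ 1.8969 bits.
Huffman merges: 3/25+21/100→33/100; 33/100+33/100→33/50; 17/50+33/50→1. L = 199/100 ≈ 1.9900.
L − H = 1.9900 − 1.8969 = 0.093 bits.

0.093 bits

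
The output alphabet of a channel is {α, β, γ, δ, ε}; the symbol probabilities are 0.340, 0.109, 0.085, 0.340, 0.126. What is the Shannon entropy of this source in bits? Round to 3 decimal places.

2.086 bits

H = −Σ pᵢ log₂ pᵢ.
−0.340·log₂(0.340) = 0.5292
−0.109·log₂(0.109) = 0.3485
−0.085·log₂(0.085) = 0.3023
−0.340·log₂(0.340) = 0.5292
−0.126·log₂(0.126) = 0.3766
Sum ≈ 2.0857 → 2.086 bits.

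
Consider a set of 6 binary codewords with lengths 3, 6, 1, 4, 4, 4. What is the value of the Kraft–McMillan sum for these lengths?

0.828125

With common denominator 2^6 = 64: Σ 2^(−ℓᵢ) = 8/64 + 1/64 + 32/64 + 4/64 + 4/64 + 4/64 = 53/64 = 0.828125.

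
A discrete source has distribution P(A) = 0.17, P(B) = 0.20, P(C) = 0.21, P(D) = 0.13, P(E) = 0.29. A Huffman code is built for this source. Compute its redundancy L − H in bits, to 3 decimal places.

0.028 bits

Entropy H = −Σ p log₂ p ≈ 2.2723 bits.
Huffman merges: 13/100+17/100→3/10; 1/5+21/100→41/100; 29/100+3/10→59/100; 41/100+59/100→1. L = 23/10 ≈ 2.3000.
L − H = 2.3000 − 2.2723 = 0.028 bits.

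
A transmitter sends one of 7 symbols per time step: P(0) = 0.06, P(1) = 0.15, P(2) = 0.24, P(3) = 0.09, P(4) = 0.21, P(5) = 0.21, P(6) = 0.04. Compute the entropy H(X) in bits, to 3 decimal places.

H = −Σ pᵢ log₂ pᵢ.
−0.06·log₂(0.06) = 0.2435
−0.15·log₂(0.15) = 0.4105
−0.24·log₂(0.24) = 0.4941
−0.09·log₂(0.09) = 0.3127
−0.21·log₂(0.21) = 0.4728
−0.21·log₂(0.21) = 0.4728
−0.04·log₂(0.04) = 0.1858
Sum ≈ 2.5923 → 2.592 bits.

2.592 bits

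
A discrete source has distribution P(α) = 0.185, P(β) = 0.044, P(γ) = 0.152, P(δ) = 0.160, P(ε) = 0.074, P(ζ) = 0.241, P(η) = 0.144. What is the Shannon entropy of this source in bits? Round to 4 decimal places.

H = −Σ pᵢ log₂ pᵢ.
−0.185·log₂(0.185) = 0.4504
−0.044·log₂(0.044) = 0.1983
−0.152·log₂(0.152) = 0.4131
−0.160·log₂(0.160) = 0.4230
−0.074·log₂(0.074) = 0.2780
−0.241·log₂(0.241) = 0.4947
−0.144·log₂(0.144) = 0.4026
Sum ≈ 2.6601 → 2.6601 bits.

2.6601 bits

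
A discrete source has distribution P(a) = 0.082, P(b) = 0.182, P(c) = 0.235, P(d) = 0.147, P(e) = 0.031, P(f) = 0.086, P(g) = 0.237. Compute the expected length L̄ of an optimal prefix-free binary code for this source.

2.641 bits/symbol

Repeatedly combine the two least-probable nodes; the expected code length is the sum of the merged weights.
merge 31/1000 + 41/500 → 113/1000
merge 43/500 + 113/1000 → 199/1000
merge 147/1000 + 91/500 → 329/1000
merge 199/1000 + 47/200 → 217/500
merge 237/1000 + 329/1000 → 283/500
merge 217/500 + 283/500 → 1
L = 113/1000 + 199/1000 + 329/1000 + 217/500 + 283/500 + 1 = 2641/1000 = 2.641 bits/symbol.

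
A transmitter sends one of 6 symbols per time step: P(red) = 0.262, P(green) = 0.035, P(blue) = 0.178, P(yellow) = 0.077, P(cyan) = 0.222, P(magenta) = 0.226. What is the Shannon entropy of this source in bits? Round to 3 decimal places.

2.371 bits

H = −Σ pᵢ log₂ pᵢ.
−0.262·log₂(0.262) = 0.5063
−0.035·log₂(0.035) = 0.1693
−0.178·log₂(0.178) = 0.4432
−0.077·log₂(0.077) = 0.2848
−0.222·log₂(0.222) = 0.4820
−0.226·log₂(0.226) = 0.4849
Sum ≈ 2.3706 → 2.371 bits.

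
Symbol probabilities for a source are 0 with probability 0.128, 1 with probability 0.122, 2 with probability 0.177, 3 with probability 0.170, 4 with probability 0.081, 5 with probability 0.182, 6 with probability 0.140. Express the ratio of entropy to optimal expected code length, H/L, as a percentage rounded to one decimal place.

Entropy H = −Σ p log₂ p ≈ 2.7648 bits.
Huffman merges: 81/1000+61/500→203/1000; 16/125+7/50→67/250; 17/100+177/1000→347/1000; 91/500+203/1000→77/200; 67/250+347/1000→123/200; 77/200+123/200→1. L = 1409/500 ≈ 2.8180.
Efficiency = H/L = 2.7648/2.8180 = 98.1%.

98.1%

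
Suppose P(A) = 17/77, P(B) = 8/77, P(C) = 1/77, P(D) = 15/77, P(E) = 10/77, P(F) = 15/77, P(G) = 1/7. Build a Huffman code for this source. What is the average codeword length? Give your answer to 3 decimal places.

Repeatedly combine the two least-probable nodes; the expected code length is the sum of the merged weights.
merge 1/77 + 8/77 → 9/77
merge 9/77 + 10/77 → 19/77
merge 1/7 + 15/77 → 26/77
merge 15/77 + 17/77 → 32/77
merge 19/77 + 26/77 → 45/77
merge 32/77 + 45/77 → 1
L = 9/77 + 19/77 + 26/77 + 32/77 + 45/77 + 1 = 208/77 ≈ 2.701 bits/symbol.

2.701 bits/symbol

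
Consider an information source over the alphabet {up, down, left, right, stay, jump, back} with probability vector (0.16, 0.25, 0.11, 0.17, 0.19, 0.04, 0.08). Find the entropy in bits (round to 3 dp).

2.640 bits

H = −Σ pᵢ log₂ pᵢ.
−0.16·log₂(0.16) = 0.4230
−0.25·log₂(0.25) = 0.5000
−0.11·log₂(0.11) = 0.3503
−0.17·log₂(0.17) = 0.4346
−0.19·log₂(0.19) = 0.4552
−0.04·log₂(0.04) = 0.1858
−0.08·log₂(0.08) = 0.2915
Sum ≈ 2.6404 → 2.640 bits.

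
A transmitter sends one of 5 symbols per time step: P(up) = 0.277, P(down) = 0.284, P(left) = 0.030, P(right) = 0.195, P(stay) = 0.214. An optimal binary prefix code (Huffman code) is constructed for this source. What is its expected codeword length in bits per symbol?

2.225 bits/symbol

Repeatedly combine the two least-probable nodes; the expected code length is the sum of the merged weights.
merge 3/100 + 39/200 → 9/40
merge 107/500 + 9/40 → 439/1000
merge 277/1000 + 71/250 → 561/1000
merge 439/1000 + 561/1000 → 1
L = 9/40 + 439/1000 + 561/1000 + 1 = 89/40 = 2.225 bits/symbol.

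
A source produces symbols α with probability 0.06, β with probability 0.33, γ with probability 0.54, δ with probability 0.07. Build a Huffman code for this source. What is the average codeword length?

Repeatedly combine the two least-probable nodes; the expected code length is the sum of the merged weights.
merge 3/50 + 7/100 → 13/100
merge 13/100 + 33/100 → 23/50
merge 23/50 + 27/50 → 1
L = 13/100 + 23/50 + 1 = 159/100 = 1.59 bits/symbol.

1.59 bits/symbol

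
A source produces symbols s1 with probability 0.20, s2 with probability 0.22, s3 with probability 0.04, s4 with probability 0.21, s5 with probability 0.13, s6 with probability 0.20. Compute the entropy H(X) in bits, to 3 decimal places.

H = −Σ pᵢ log₂ pᵢ.
−0.20·log₂(0.20) = 0.4644
−0.22·log₂(0.22) = 0.4806
−0.04·log₂(0.04) = 0.1858
−0.21·log₂(0.21) = 0.4728
−0.13·log₂(0.13) = 0.3826
−0.20·log₂(0.20) = 0.4644
Sum ≈ 2.4506 → 2.451 bits.

2.451 bits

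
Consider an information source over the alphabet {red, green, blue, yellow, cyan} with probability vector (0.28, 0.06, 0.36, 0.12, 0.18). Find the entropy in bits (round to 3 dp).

H = −Σ pᵢ log₂ pᵢ.
−0.28·log₂(0.28) = 0.5142
−0.06·log₂(0.06) = 0.2435
−0.36·log₂(0.36) = 0.5306
−0.12·log₂(0.12) = 0.3671
−0.18·log₂(0.18) = 0.4453
Sum ≈ 2.1007 → 2.101 bits.

2.101 bits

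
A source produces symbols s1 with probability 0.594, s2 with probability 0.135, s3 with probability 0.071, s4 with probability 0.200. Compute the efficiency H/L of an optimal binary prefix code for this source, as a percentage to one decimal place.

Entropy H = −Σ p log₂ p ≈ 1.5717 bits.
Huffman merges: 71/1000+27/200→103/500; 1/5+103/500→203/500; 203/500+297/500→1. L = 403/250 ≈ 1.6120.
Efficiency = H/L = 1.5717/1.6120 = 97.5%.

97.5%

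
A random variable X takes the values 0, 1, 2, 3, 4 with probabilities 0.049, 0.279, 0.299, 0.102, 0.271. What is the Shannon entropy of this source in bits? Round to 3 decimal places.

2.094 bits

H = −Σ pᵢ log₂ pᵢ.
−0.049·log₂(0.049) = 0.2132
−0.279·log₂(0.279) = 0.5138
−0.299·log₂(0.299) = 0.5208
−0.102·log₂(0.102) = 0.3359
−0.271·log₂(0.271) = 0.5105
Sum ≈ 2.0942 → 2.094 bits.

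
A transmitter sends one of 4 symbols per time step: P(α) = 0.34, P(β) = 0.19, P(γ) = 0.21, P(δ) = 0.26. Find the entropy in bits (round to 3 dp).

H = −Σ pᵢ log₂ pᵢ.
−0.34·log₂(0.34) = 0.5292
−0.19·log₂(0.19) = 0.4552
−0.21·log₂(0.21) = 0.4728
−0.26·log₂(0.26) = 0.5053
Sum ≈ 1.9625 → 1.963 bits.

1.963 bits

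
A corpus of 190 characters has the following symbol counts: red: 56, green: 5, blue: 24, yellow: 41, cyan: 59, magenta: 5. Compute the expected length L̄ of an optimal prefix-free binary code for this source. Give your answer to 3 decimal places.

Probabilities are the counts divided by 190.
Repeatedly combine the two least-probable nodes; the expected code length is the sum of the merged weights.
merge 1/38 + 1/38 → 1/19
merge 1/19 + 12/95 → 17/95
merge 17/95 + 41/190 → 15/38
merge 28/95 + 59/190 → 23/38
merge 15/38 + 23/38 → 1
L = 1/19 + 17/95 + 15/38 + 23/38 + 1 = 212/95 ≈ 2.232 bits/symbol.

2.232 bits/symbol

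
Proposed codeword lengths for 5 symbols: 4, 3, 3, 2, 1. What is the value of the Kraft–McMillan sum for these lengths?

1.0625

With common denominator 2^4 = 16: Σ 2^(−ℓᵢ) = 1/16 + 2/16 + 2/16 + 4/16 + 8/16 = 17/16 = 1.0625.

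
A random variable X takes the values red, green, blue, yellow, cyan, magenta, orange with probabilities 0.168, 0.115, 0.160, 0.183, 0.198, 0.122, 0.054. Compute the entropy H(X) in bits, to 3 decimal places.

H = −Σ pᵢ log₂ pᵢ.
−0.168·log₂(0.168) = 0.4323
−0.115·log₂(0.115) = 0.3588
−0.160·log₂(0.160) = 0.4230
−0.183·log₂(0.183) = 0.4484
−0.198·log₂(0.198) = 0.4626
−0.122·log₂(0.122) = 0.3703
−0.054·log₂(0.054) = 0.2274
Sum ≈ 2.7228 → 2.723 bits.

2.723 bits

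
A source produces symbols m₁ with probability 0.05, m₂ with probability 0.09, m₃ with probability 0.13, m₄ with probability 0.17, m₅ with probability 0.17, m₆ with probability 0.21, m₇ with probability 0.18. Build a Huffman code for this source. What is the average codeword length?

2.75 bits/symbol

Repeatedly combine the two least-probable nodes; the expected code length is the sum of the merged weights.
merge 1/20 + 9/100 → 7/50
merge 13/100 + 7/50 → 27/100
merge 17/100 + 17/100 → 17/50
merge 9/50 + 21/100 → 39/100
merge 27/100 + 17/50 → 61/100
merge 39/100 + 61/100 → 1
L = 7/50 + 27/100 + 17/50 + 39/100 + 61/100 + 1 = 11/4 = 2.75 bits/symbol.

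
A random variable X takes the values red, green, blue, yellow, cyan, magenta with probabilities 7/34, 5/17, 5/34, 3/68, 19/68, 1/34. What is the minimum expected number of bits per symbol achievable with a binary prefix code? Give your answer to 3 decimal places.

Repeatedly combine the two least-probable nodes; the expected code length is the sum of the merged weights.
merge 1/34 + 3/68 → 5/68
merge 5/68 + 5/34 → 15/68
merge 7/34 + 15/68 → 29/68
merge 19/68 + 5/17 → 39/68
merge 29/68 + 39/68 → 1
L = 5/68 + 15/68 + 29/68 + 39/68 + 1 = 39/17 ≈ 2.294 bits/symbol.

2.294 bits/symbol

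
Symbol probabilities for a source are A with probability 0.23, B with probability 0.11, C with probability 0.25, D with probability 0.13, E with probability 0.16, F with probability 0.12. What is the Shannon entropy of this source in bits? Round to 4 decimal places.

2.5107 bits

H = −Σ pᵢ log₂ pᵢ.
−0.23·log₂(0.23) = 0.4877
−0.11·log₂(0.11) = 0.3503
−0.25·log₂(0.25) = 0.5000
−0.13·log₂(0.13) = 0.3826
−0.16·log₂(0.16) = 0.4230
−0.12·log₂(0.12) = 0.3671
Sum ≈ 2.5107 → 2.5107 bits.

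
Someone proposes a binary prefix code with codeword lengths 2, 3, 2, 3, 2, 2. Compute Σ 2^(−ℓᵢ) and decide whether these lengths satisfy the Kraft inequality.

1.25; no

With common denominator 2^3 = 8: Σ 2^(−ℓᵢ) = 2/8 + 1/8 + 2/8 + 1/8 + 2/8 + 2/8 = 10/8 = 1.25.
Kraft's inequality requires Σ ≤ 1; here Σ = 1.25 > 1, so no such prefix code exists.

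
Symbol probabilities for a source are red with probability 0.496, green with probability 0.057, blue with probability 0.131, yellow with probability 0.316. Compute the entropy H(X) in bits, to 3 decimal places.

H = −Σ pᵢ log₂ pᵢ.
−0.496·log₂(0.496) = 0.5017
−0.057·log₂(0.057) = 0.2356
−0.131·log₂(0.131) = 0.3841
−0.316·log₂(0.316) = 0.5252
Sum ≈ 1.6467 → 1.647 bits.

1.647 bits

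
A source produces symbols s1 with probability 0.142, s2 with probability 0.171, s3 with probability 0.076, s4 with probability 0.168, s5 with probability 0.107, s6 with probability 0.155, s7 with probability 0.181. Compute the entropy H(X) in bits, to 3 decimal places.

2.759 bits

H = −Σ pᵢ log₂ pᵢ.
−0.142·log₂(0.142) = 0.3999
−0.171·log₂(0.171) = 0.4357
−0.076·log₂(0.076) = 0.2826
−0.168·log₂(0.168) = 0.4323
−0.107·log₂(0.107) = 0.3450
−0.155·log₂(0.155) = 0.4169
−0.181·log₂(0.181) = 0.4463
Sum ≈ 2.7587 → 2.759 bits.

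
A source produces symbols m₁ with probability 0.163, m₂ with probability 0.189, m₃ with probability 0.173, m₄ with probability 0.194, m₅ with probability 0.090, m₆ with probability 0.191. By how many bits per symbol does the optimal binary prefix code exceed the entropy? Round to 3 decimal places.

Entropy H = −Σ p log₂ p ≈ 2.5465 bits.
Huffman merges: 9/100+163/1000→253/1000; 173/1000+189/1000→181/500; 191/1000+97/500→77/200; 253/1000+181/500→123/200; 77/200+123/200→1. L = 523/200 ≈ 2.6150.
L − H = 2.6150 − 2.5465 = 0.068 bits.

0.068 bits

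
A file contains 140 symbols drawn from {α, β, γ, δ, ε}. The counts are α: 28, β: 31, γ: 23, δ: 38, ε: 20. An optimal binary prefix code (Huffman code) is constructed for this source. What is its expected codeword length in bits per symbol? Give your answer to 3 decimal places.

Probabilities are the counts divided by 140.
Repeatedly combine the two least-probable nodes; the expected code length is the sum of the merged weights.
merge 1/7 + 23/140 → 43/140
merge 1/5 + 31/140 → 59/140
merge 19/70 + 43/140 → 81/140
merge 59/140 + 81/140 → 1
L = 43/140 + 59/140 + 81/140 + 1 = 323/140 ≈ 2.307 bits/symbol.

2.307 bits/symbol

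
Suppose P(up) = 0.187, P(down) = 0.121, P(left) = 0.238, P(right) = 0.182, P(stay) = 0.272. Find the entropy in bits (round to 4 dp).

2.2722 bits

H = −Σ pᵢ log₂ pᵢ.
−0.187·log₂(0.187) = 0.4523
−0.121·log₂(0.121) = 0.3687
−0.238·log₂(0.238) = 0.4929
−0.182·log₂(0.182) = 0.4474
−0.272·log₂(0.272) = 0.5109
Sum ≈ 2.2722 → 2.2722 bits.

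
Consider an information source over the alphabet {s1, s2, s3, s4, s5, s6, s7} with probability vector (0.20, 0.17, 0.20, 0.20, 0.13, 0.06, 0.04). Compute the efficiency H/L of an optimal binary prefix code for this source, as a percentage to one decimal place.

Entropy H = −Σ p log₂ p ≈ 2.6397 bits.
Huffman merges: 1/25+3/50→1/10; 1/10+13/100→23/100; 17/100+1/5→37/100; 1/5+1/5→2/5; 23/100+37/100→3/5; 2/5+3/5→1. L = 27/10 ≈ 2.7000.
Efficiency = H/L = 2.6397/2.7000 = 97.8%.

97.8%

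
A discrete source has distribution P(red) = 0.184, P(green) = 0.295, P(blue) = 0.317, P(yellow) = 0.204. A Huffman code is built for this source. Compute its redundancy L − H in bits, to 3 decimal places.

0.038 bits

Entropy H = −Σ p log₂ p ≈ 1.9622 bits.
Huffman merges: 23/125+51/250→97/250; 59/200+317/1000→153/250; 97/250+153/250→1. L = 2 ≈ 2.0000.
L − H = 2.0000 − 1.9622 = 0.038 bits.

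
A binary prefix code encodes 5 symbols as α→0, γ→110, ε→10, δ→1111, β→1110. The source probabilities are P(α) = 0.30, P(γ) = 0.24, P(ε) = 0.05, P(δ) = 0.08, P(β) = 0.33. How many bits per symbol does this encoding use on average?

2.76 bits/symbol

L̄ = Σ pᵢ·ℓᵢ = 0.30·1 + 0.24·3 + 0.05·2 + 0.08·4 + 0.33·4 = 2.76 bits/symbol.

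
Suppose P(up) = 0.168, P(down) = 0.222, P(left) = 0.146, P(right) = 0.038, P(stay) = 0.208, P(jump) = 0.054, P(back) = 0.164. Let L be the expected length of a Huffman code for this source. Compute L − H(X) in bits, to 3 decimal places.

Entropy H = −Σ p log₂ p ≈ 2.6253 bits.
Huffman merges: 19/500+27/500→23/250; 23/250+73/500→119/500; 41/250+21/125→83/250; 26/125+111/500→43/100; 119/500+83/250→57/100; 43/100+57/100→1. L = 1331/500 ≈ 2.6620.
L − H = 2.6620 − 2.6253 = 0.037 bits.

0.037 bits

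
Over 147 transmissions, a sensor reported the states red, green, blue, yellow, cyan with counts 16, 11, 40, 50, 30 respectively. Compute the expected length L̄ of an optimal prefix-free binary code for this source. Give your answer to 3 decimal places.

2.184 bits/symbol

Probabilities are the counts divided by 147.
Repeatedly combine the two least-probable nodes; the expected code length is the sum of the merged weights.
merge 11/147 + 16/147 → 9/49
merge 9/49 + 10/49 → 19/49
merge 40/147 + 50/147 → 30/49
merge 19/49 + 30/49 → 1
L = 9/49 + 19/49 + 30/49 + 1 = 107/49 ≈ 2.184 bits/symbol.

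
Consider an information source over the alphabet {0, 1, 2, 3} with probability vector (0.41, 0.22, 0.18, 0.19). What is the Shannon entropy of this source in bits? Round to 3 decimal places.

1.908 bits

H = −Σ pᵢ log₂ pᵢ.
−0.41·log₂(0.41) = 0.5274
−0.22·log₂(0.22) = 0.4806
−0.18·log₂(0.18) = 0.4453
−0.19·log₂(0.19) = 0.4552
Sum ≈ 1.9085 → 1.908 bits.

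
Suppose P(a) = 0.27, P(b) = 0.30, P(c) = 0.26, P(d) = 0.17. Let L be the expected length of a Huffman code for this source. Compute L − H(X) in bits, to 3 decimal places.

Entropy H = −Σ p log₂ p ≈ 1.9710 bits.
Huffman merges: 17/100+13/50→43/100; 27/100+3/10→57/100; 43/100+57/100→1. L = 2 ≈ 2.0000.
L − H = 2.0000 − 1.9710 = 0.029 bits.

0.029 bits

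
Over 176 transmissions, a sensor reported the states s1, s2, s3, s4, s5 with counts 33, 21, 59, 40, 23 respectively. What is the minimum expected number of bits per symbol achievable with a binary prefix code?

2.25 bits/symbol

Probabilities are the counts divided by 176.
Repeatedly combine the two least-probable nodes; the expected code length is the sum of the merged weights.
merge 21/176 + 23/176 → 1/4
merge 3/16 + 5/22 → 73/176
merge 1/4 + 59/176 → 103/176
merge 73/176 + 103/176 → 1
L = 1/4 + 73/176 + 103/176 + 1 = 9/4 = 2.25 bits/symbol.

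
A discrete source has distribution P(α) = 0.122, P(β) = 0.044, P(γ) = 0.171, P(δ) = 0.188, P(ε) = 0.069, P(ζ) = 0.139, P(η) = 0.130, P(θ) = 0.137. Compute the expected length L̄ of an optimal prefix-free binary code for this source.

2.925 bits/symbol

Repeatedly combine the two least-probable nodes; the expected code length is the sum of the merged weights.
merge 11/250 + 69/1000 → 113/1000
merge 113/1000 + 61/500 → 47/200
merge 13/100 + 137/1000 → 267/1000
merge 139/1000 + 171/1000 → 31/100
merge 47/250 + 47/200 → 423/1000
merge 267/1000 + 31/100 → 577/1000
merge 423/1000 + 577/1000 → 1
L = 113/1000 + 47/200 + 267/1000 + 31/100 + 423/1000 + 577/1000 + 1 = 117/40 = 2.925 bits/symbol.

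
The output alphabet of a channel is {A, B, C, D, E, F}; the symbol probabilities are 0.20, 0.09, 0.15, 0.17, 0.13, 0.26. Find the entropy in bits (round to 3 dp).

H = −Σ pᵢ log₂ pᵢ.
−0.20·log₂(0.20) = 0.4644
−0.09·log₂(0.09) = 0.3127
−0.15·log₂(0.15) = 0.4105
−0.17·log₂(0.17) = 0.4346
−0.13·log₂(0.13) = 0.3826
−0.26·log₂(0.26) = 0.5053
Sum ≈ 2.5101 → 2.510 bits.

2.510 bits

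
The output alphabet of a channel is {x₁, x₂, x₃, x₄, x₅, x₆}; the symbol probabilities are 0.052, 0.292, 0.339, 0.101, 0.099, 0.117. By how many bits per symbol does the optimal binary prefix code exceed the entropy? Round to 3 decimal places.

0.073 bits

Entropy H = −Σ p log₂ p ≈ 2.2960 bits.
Huffman merges: 13/250+99/1000→151/1000; 101/1000+117/1000→109/500; 151/1000+109/500→369/1000; 73/250+339/1000→631/1000; 369/1000+631/1000→1. L = 2369/1000 ≈ 2.3690.
L − H = 2.3690 − 2.2960 = 0.073 bits.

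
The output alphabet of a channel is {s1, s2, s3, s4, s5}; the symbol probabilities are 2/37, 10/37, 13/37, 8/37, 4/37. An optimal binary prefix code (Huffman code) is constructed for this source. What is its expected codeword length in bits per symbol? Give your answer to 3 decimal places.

2.162 bits/symbol

Repeatedly combine the two least-probable nodes; the expected code length is the sum of the merged weights.
merge 2/37 + 4/37 → 6/37
merge 6/37 + 8/37 → 14/37
merge 10/37 + 13/37 → 23/37
merge 14/37 + 23/37 → 1
L = 6/37 + 14/37 + 23/37 + 1 = 80/37 ≈ 2.162 bits/symbol.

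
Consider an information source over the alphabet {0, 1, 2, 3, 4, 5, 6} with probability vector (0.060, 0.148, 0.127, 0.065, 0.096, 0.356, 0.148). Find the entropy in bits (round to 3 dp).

H = −Σ pᵢ log₂ pᵢ.
−0.060·log₂(0.060) = 0.2435
−0.148·log₂(0.148) = 0.4079
−0.127·log₂(0.127) = 0.3781
−0.065·log₂(0.065) = 0.2563
−0.096·log₂(0.096) = 0.3246
−0.356·log₂(0.356) = 0.5305
−0.148·log₂(0.148) = 0.4079
Sum ≈ 2.5488 → 2.549 bits.

2.549 bits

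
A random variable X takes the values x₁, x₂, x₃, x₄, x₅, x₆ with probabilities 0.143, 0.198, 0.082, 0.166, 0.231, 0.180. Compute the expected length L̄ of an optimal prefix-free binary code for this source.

Repeatedly combine the two least-probable nodes; the expected code length is the sum of the merged weights.
merge 41/500 + 143/1000 → 9/40
merge 83/500 + 9/50 → 173/500
merge 99/500 + 9/40 → 423/1000
merge 231/1000 + 173/500 → 577/1000
merge 423/1000 + 577/1000 → 1
L = 9/40 + 173/500 + 423/1000 + 577/1000 + 1 = 2571/1000 = 2.571 bits/symbol.

2.571 bits/symbol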